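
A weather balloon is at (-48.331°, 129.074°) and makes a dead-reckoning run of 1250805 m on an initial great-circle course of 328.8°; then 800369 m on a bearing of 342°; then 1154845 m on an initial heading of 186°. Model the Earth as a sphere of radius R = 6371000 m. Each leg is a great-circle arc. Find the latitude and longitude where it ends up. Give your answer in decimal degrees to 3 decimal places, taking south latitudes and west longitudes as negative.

Apply the spherical direct solution leg by leg, carrying full precision between legs.
Leg 1: from (-48.331°, 129.074°), δ = 1250805/6371000 = 0.196328 rad, θ = 328.8° → φ = -38.442°, λ = 121.661°.
Leg 2: from (-38.442°, 121.661°), δ = 800369/6371000 = 0.125627 rad, θ = 342° → φ = -31.566°, λ = 119.057°.
Leg 3: from (-31.566°, 119.057°), δ = 1154845/6371000 = 0.181266 rad, θ = 186° → φ = -41.887°, λ = 117.606°.

latitude -41.887°, longitude 117.606°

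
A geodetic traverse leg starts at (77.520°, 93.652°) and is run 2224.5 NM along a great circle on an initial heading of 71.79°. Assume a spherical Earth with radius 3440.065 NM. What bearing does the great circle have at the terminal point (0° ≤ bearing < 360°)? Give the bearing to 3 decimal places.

final bearing 158.986°

Central angle δ = d/R = 0.646645 rad.
Converting: φ₁ = 1.352979 rad, θ = 1.252972 rad.
Applying the spherical law of cosines for sides, sin φ₂ = sin φ₁ cos δ + cos φ₁ sin δ cos θ = 0.819940, so φ₂ = 55.079°.
Δλ = atan2( sin θ sin δ cos φ₁ , cos δ − sin φ₁ sin φ₂ ) = atan2(0.123681, -0.002456) = 1.590653 rad = 91.138°.
λ₂ = 93.652° + 91.138° = 184.790°, normalized to (−180°, 180°] → -175.210°.
The forward bearing on arrival equals the back-azimuth from the destination plus 180°.
Back-azimuth from P₂ (55.079°, -175.210°) to P₁ (77.520°, 93.652°), with Δλ' = λ₁ − λ₂ = 268.862°: atan2( sin Δλ' cos φ₁ , cos φ₂ sin φ₁ − sin φ₂ cos φ₁ cos Δλ' ) = 338.986°.
Final bearing = (338.986° + 180°) mod 360° = 158.986°.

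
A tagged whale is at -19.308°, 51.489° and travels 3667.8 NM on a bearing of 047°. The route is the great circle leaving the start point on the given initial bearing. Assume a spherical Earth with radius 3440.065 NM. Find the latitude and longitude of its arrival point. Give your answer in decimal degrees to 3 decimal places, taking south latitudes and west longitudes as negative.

Angular distance δ = d/R = 3667.8 / 3440.065 = 1.066201 rad.
Converting: φ₁ = -0.336988 rad, θ = 0.820305 rad.
sin φ₂ = sin φ₁ cos δ + cos φ₁ sin δ cos θ = (-0.330646)(0.483453) + (0.943755)(0.875370)(0.681998) = 0.403570
φ₂ = asin(0.403570) = 0.415416 rad = 23.802°.
For the longitude increment, Δλ = atan2( sin θ sin δ cos φ₁, cos δ − sin φ₁ sin φ₂ ) = atan2(0.604197, 0.616892) = 44.404°.
Hence λ₂ = 51.489° + 44.404° = 95.893°.

latitude 23.802°, longitude 95.893°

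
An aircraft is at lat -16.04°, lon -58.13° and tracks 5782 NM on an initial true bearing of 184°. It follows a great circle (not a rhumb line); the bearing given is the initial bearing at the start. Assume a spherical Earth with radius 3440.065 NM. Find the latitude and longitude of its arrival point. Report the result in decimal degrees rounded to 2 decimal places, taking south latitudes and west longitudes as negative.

latitude -67.31°, longitude 132.22°

Angular distance δ = d/R = 5782 / 3440.065 = 1.680782 rad.
Converting: φ₁ = -0.279951 rad, θ = 3.211406 rad.
sin φ₂ = sin φ₁ cos δ + cos φ₁ sin δ cos θ = (-0.276308)(-0.109764) + (0.961069)(0.993958)(-0.997564) = -0.922606
φ₂ = asin(-0.922606) = -1.174783 rad = -67.31°.
Δλ = atan2( sin θ sin δ cos φ₁ , cos δ − sin φ₁ sin φ₂ ) = atan2(-0.066636, -0.364688) = -2.960867 rad = -169.65°.
λ₂ = -58.13° + -169.65° = -227.78°, normalized to (−180°, 180°] → 132.22°.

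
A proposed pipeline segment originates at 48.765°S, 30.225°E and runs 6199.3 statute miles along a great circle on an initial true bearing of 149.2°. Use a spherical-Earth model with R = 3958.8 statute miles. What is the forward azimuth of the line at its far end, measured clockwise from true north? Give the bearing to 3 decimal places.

The arc subtends δ = 6199.3/3958.8 = 1.565954 rad at the centre.
Converting: φ₁ = -0.851110 rad, θ = 2.604031 rad.
Applying the spherical law of cosines for sides, sin φ₂ = sin φ₁ cos δ + cos φ₁ sin δ cos θ = -0.569817, so φ₂ = -34.737°.
For the longitude increment, Δλ = atan2( sin θ sin δ cos φ₁, cos δ − sin φ₁ sin φ₂ ) = atan2(0.337509, -0.423668) = 141.458°.
Hence λ₂ = 30.225° + 141.458° = 171.683°.
The forward bearing on arrival equals the back-azimuth from the destination plus 180°.
Back-azimuth from P₂ (-34.737°, 171.683°) to P₁ (-48.765°, 30.225°), with Δλ' = λ₁ − λ₂ = -141.458°: atan2( sin Δλ' cos φ₁ , cos φ₂ sin φ₁ − sin φ₂ cos φ₁ cos Δλ' ) = 204.250°.
Final bearing = (204.250° + 180°) mod 360° = 24.250°.

final bearing 24.250°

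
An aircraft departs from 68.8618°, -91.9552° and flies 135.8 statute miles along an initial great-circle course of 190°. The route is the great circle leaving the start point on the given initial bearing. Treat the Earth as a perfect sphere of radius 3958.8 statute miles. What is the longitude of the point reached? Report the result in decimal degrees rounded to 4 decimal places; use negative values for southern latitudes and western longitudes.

longitude -92.8258°

Angular distance δ = d/R = 135.8 / 3958.8 = 0.034303 rad.
Converting: φ₁ = 1.201865 rad, θ = 3.316126 rad.
Applying the spherical law of cosines for sides, sin φ₂ = sin φ₁ cos δ + cos φ₁ sin δ cos θ = 0.919984, so φ₂ = 66.9238°.
For the longitude increment, Δλ = atan2( sin θ sin δ cos φ₁, cos δ − sin φ₁ sin φ₂ ) = atan2(-0.002148, 0.141330) = -0.8706°.
Hence λ₂ = -91.9552° + -0.8706° = -92.8258°.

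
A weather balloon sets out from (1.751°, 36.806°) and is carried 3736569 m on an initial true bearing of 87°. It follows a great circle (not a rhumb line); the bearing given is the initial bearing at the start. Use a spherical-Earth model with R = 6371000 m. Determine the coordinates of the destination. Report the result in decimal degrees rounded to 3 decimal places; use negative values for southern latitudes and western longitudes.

latitude 3.118°, longitude 70.414°

The arc subtends δ = 3736569/6371000 = 0.586496 rad at the centre.
Converting: φ₁ = 0.030561 rad, θ = 1.518436 rad.
Applying the spherical law of cosines for sides, sin φ₂ = sin φ₁ cos δ + cos φ₁ sin δ cos θ = 0.054401, so φ₂ = 3.118°.
Δλ = atan2( sin θ sin δ cos φ₁ , cos δ − sin φ₁ sin φ₂ ) = atan2(0.552430, 0.831223) = 0.586570 rad = 33.608°.
λ₂ = 36.806° + 33.608° = 70.414°.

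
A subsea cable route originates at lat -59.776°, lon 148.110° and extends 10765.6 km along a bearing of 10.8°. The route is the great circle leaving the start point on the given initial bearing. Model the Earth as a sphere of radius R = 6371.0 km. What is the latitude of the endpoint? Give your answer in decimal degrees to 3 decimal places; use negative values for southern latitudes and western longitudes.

The arc subtends δ = 10765.6/6371 = 1.689782 rad at the centre.
Converting: φ₁ = -1.043288 rad, θ = 0.188496 rad.
Destination latitude: φ₂ = arcsin( sin φ₁ cos δ + cos φ₁ sin δ cos θ ) = arcsin(0.593538) = 36.408°.
Δλ = atan2( sin θ sin δ cos φ₁ , cos δ − sin φ₁ sin φ₂ ) = atan2(0.093657, 0.394150) = 0.233292 rad = 13.367°.
Hence λ₂ = 148.110° + 13.367° = 161.477°.

latitude 36.408°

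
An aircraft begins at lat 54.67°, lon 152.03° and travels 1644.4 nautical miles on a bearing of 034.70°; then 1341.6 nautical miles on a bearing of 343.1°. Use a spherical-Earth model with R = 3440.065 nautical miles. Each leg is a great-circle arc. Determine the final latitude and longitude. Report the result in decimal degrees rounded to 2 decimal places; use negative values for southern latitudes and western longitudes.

Apply the spherical direct solution leg by leg, carrying full precision between legs.
Leg 1: from (54.67°, 152.03°), δ = 1644.4/3440.065 = 0.478014 rad, θ = 34.7° → φ = 70.58°, λ = -156.01°.
Leg 2: from (70.58°, -156.01°), δ = 1341.6/3440.065 = 0.389993 rad, θ = 343.1° → φ = 83.33°, λ = 96.18°.

latitude 83.33°, longitude 96.18°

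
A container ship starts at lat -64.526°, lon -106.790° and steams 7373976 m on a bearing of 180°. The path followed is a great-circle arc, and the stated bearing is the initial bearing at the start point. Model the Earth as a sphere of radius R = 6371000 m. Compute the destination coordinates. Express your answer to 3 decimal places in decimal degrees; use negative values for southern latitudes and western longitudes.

latitude -49.158°, longitude 73.210°

Central angle δ = d/R = 1.157428 rad.
With φ₁ = -64.526° = -1.126191 rad and θ = 180° = 3.141593 rad:
sin φ₂ = sin φ₁ cos δ + cos φ₁ sin δ cos θ = (-0.902781)(0.401696) + (0.430101)(0.915773)(-1.000000) = -0.756519
φ₂ = asin(-0.756519) = -0.857973 rad = -49.158°.
Then Δλ = atan2(0.000000, -0.281274) = 3.141593 rad, from sin θ sin δ cos φ₁ over cos δ − sin φ₁ sin φ₂.
λ₂ = λ₁ + Δλ = 73.210°.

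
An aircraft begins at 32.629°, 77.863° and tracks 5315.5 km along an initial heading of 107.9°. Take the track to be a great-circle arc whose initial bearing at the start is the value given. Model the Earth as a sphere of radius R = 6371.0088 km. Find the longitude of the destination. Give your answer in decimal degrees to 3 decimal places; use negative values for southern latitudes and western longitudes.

longitude 123.543°

The arc subtends δ = 5315.5/6371.0088 = 0.834326 rad at the centre.
Converting: φ₁ = 0.569483 rad, θ = 1.883210 rad.
Destination latitude: φ₂ = arcsin( sin φ₁ cos δ + cos φ₁ sin δ cos θ ) = arcsin(0.170399) = 9.811°.
Then Δλ = atan2(0.593722, 0.579798) = 0.797263 rad, from sin θ sin δ cos φ₁ over cos δ − sin φ₁ sin φ₂.
λ₂ = 77.863° + 45.680° = 123.543°.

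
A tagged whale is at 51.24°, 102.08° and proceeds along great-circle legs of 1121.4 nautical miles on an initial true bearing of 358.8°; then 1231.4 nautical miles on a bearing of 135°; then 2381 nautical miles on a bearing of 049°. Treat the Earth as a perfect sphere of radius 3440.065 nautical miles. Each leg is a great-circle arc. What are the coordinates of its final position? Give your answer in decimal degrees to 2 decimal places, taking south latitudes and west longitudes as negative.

Apply the spherical direct solution leg by leg, carrying full precision between legs.
Leg 1: from (51.24°, 102.08°), δ = 1121.4/3440.065 = 0.325982 rad, θ = 358.8° → φ = 69.91°, λ = 100.96°.
Leg 2: from (69.91°, 100.96°), δ = 1231.4/3440.065 = 0.357958 rad, θ = 135° → φ = 52.61°, λ = 125.04°.
Leg 3: from (52.61°, 125.04°), δ = 2381/3440.065 = 0.692138 rad, θ = 49° → φ = 59.99°, λ = -160.60°.

latitude 59.99°, longitude -160.60°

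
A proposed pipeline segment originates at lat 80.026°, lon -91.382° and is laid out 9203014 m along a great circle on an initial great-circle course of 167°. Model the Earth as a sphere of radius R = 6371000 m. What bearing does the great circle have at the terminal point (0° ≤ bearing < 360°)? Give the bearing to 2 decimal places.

final bearing 177.76°

δ = 9203014/6371000 = 1.444516 rad (82.7647°).
Converting: φ₁ = 1.396717 rad, θ = 2.914700 rad.
sin φ₂ = sin φ₁ cos δ + cos φ₁ sin δ cos θ = (0.984886)(0.125945) + (0.173201)(0.992037)(-0.974370) = -0.043377
φ₂ = asin(-0.043377) = -0.043391 rad = -2.486°.
For the longitude increment, Δλ = atan2( sin θ sin δ cos φ₁, cos δ − sin φ₁ sin φ₂ ) = atan2(0.038652, 0.168666) = 12.907°.
Hence λ₂ = -91.382° + 12.907° = -78.475°.
The forward bearing on arrival equals the back-azimuth from the destination plus 180°.
Back-azimuth from P₂ (-2.49°, -78.47°) to P₁ (80.03°, -91.38°), with Δλ' = λ₁ − λ₂ = -12.91°: atan2( sin Δλ' cos φ₁ , cos φ₂ sin φ₁ − sin φ₂ cos φ₁ cos Δλ' ) = 357.76°.
Final bearing = (357.76° + 180°) mod 360° = 177.76°.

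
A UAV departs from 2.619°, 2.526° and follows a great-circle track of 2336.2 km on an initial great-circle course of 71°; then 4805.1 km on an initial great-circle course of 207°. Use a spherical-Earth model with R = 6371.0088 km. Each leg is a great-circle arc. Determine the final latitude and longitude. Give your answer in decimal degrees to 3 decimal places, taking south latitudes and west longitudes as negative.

latitude -29.093°, longitude 1.770°

Apply the spherical direct solution leg by leg, carrying full precision between legs.
Leg 1: from (2.619°, 2.526°), δ = 2336.2/6371.0088 = 0.366692 rad, θ = 71° → φ = 9.164°, λ = 22.609°.
Leg 2: from (9.164°, 22.609°), δ = 4805.1/6371.0088 = 0.754213 rad, θ = 207° → φ = -29.093°, λ = 1.770°.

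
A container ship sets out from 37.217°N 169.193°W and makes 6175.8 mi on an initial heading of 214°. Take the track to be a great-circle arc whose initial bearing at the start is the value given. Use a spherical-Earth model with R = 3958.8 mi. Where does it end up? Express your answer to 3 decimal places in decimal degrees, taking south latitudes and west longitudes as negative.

latitude -40.817°, longitude 143.174°

Central angle δ = d/R = 1.560018 rad.
With φ₁ = 37.217° = 0.649559 rad and θ = 214° = 3.735005 rad:
sin φ₂ = sin φ₁ cos δ + cos φ₁ sin δ cos θ = (0.604835)(0.010778) + (0.796350)(0.999942)(-0.829038) = -0.653647
φ₂ = asin(-0.653647) = -0.712394 rad = -40.817°.
Then Δλ = atan2(-0.445288, 0.406127) = -0.831361 rad, from sin θ sin δ cos φ₁ over cos δ − sin φ₁ sin φ₂.
λ₂ = -169.193° + -47.633° = -216.826°, normalized to (−180°, 180°] → 143.174°.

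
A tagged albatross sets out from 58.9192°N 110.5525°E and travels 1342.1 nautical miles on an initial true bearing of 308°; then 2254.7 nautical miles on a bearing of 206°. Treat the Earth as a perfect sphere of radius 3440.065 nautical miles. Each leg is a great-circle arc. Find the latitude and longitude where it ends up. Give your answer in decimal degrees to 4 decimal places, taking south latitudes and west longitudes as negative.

latitude 30.0168°, longitude 45.3179°

Apply the spherical direct solution leg by leg, carrying full precision between legs.
Leg 1: from (58.9192°, 110.5525°), δ = 1342.1/3440.065 = 0.390138 rad, θ = 308° → φ = 65.9178°, λ = 63.2910°.
Leg 2: from (65.9178°, 63.2910°), δ = 2254.7/3440.065 = 0.655424 rad, θ = 206° → φ = 30.0168°, λ = 45.3179°.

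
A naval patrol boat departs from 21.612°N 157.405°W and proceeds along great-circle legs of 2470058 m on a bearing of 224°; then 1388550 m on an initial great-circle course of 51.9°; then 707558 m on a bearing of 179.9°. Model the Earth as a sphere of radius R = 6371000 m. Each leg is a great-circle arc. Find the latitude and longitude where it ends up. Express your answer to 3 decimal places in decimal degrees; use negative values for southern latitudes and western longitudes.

Apply the spherical direct solution leg by leg, carrying full precision between legs.
Leg 1: from (21.612°, -157.405°), δ = 2470058/6371000 = 0.387703 rad, θ = 224° → φ = 5.057°, λ = -172.692°.
Leg 2: from (5.057°, -172.692°), δ = 1388550/6371000 = 0.217949 rad, θ = 51.9° → φ = 12.648°, λ = -162.649°.
Leg 3: from (12.648°, -162.649°), δ = 707558/6371000 = 0.111059 rad, θ = 179.9° → φ = 6.285°, λ = -162.638°.

latitude 6.285°, longitude -162.638°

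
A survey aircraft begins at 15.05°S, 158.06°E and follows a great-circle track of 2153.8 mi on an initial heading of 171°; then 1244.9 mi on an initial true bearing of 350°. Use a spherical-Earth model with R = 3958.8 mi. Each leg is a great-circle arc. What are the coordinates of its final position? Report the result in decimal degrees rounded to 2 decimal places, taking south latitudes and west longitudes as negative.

Apply the spherical direct solution leg by leg, carrying full precision between legs.
Leg 1: from (-15.05°, 158.06°), δ = 2153.8/3958.8 = 0.544054 rad, θ = 171° → φ = -45.71°, λ = 164.72°.
Leg 2: from (-45.71°, 164.72°), δ = 1244.9/3958.8 = 0.314464 rad, θ = 350° → φ = -27.91°, λ = 161.23°.

latitude -27.91°, longitude 161.23°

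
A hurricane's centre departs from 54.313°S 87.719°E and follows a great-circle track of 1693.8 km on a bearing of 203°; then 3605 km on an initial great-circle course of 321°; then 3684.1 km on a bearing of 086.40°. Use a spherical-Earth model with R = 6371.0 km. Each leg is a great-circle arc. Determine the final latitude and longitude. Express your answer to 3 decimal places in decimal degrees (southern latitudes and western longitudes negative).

Apply the spherical direct solution leg by leg, carrying full precision between legs.
Leg 1: from (-54.313°, 87.719°), δ = 1693.8/6371 = 0.265861 rad, θ = 203° → φ = -67.633°, λ = 72.068°.
Leg 2: from (-67.633°, 72.068°), δ = 3605/6371 = 0.565845 rad, θ = 321° → φ = -38.468°, λ = 46.541°.
Leg 3: from (-38.468°, 46.541°), δ = 3684.1/6371 = 0.578261 rad, θ = 86.4° → φ = -29.608°, λ = 85.401°.

latitude -29.608°, longitude 85.401°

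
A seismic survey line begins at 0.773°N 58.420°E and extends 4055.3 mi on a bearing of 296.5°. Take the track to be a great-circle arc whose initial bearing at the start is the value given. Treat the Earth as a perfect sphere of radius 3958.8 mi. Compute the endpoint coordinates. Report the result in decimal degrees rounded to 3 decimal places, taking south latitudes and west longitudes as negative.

Angular distance δ = d/R = 4055.3 / 3958.8 = 1.024376 rad.
With φ₁ = 0.773° = 0.013491 rad and θ = 296.5° = 5.174901 rad:
sin φ₂ = sin φ₁ cos δ + cos φ₁ sin δ cos θ = (0.013491)(0.519632) + (0.999909)(0.854390)(0.446198) = 0.388203
φ₂ = asin(0.388203) = 0.398681 rad = 22.843°.
Then Δλ = atan2(-0.764554, 0.514395) = -0.978557 rad, from sin θ sin δ cos φ₁ over cos δ − sin φ₁ sin φ₂.
Hence λ₂ = 58.420° + -56.067° = 2.353°.

latitude 22.843°, longitude 2.353°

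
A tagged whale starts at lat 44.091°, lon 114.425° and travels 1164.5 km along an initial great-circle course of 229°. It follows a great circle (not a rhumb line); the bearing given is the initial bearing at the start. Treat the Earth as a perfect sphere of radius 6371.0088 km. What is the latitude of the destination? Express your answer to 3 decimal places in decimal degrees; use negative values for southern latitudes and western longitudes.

The arc subtends δ = 1164.5/6371.0088 = 0.182781 rad at the centre.
Converting: φ₁ = 0.769533 rad, θ = 3.996804 rad.
Applying the spherical law of cosines for sides, sin φ₂ = sin φ₁ cos δ + cos φ₁ sin δ cos θ = 0.598561, so φ₂ = 36.767°.
For the longitude increment, Δλ = atan2( sin θ sin δ cos φ₁, cos δ − sin φ₁ sin φ₂ ) = atan2(-0.098527, 0.566863) = -9.860°.
λ₂ = 114.425° + -9.860° = 104.565°.

latitude 36.767°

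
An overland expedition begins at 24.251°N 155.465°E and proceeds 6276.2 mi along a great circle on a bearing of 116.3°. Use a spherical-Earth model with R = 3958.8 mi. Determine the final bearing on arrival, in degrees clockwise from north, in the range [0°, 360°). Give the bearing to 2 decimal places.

Central angle δ = d/R = 1.585379 rad.
Converting: φ₁ = 0.423260 rad, θ = 2.029818 rad.
Applying the spherical law of cosines for sides, sin φ₂ = sin φ₁ cos δ + cos φ₁ sin δ cos θ = -0.409919, so φ₂ = -24.200°.
For the longitude increment, Δλ = atan2( sin θ sin δ cos φ₁, cos δ − sin φ₁ sin φ₂ ) = atan2(0.817289, 0.153785) = 79.344°.
λ₂ = 155.465° + 79.344° = 234.809°, normalized to (−180°, 180°] → -125.191°.
The forward bearing on arrival equals the back-azimuth from the destination plus 180°.
Back-azimuth from P₂ (-24.20°, -125.19°) to P₁ (24.25°, 155.47°), with Δλ' = λ₁ − λ₂ = 280.66°: atan2( sin Δλ' cos φ₁ , cos φ₂ sin φ₁ − sin φ₂ cos φ₁ cos Δλ' ) = 296.35°.
Final bearing = (296.35° + 180°) mod 360° = 116.35°.

final bearing 116.35°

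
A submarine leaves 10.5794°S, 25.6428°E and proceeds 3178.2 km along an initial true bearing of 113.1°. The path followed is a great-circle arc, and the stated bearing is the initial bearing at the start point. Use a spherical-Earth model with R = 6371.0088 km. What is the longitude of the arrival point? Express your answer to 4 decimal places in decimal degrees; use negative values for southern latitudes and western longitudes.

longitude 53.6110°

δ = 3178.2/6371.0088 = 0.498853 rad (28.5822°).
With φ₁ = -10.5794° = -0.184645 rad and θ = 113.1° = 1.973967 rad:
Applying the spherical law of cosines for sides, sin φ₂ = sin φ₁ cos δ + cos φ₁ sin δ cos θ = -0.345734, so φ₂ = -20.2266°.
For the longitude increment, Δλ = atan2( sin θ sin δ cos φ₁, cos δ − sin φ₁ sin φ₂ ) = atan2(0.432580, 0.814656) = 27.9682°.
Hence λ₂ = 25.6428° + 27.9682° = 53.6110°.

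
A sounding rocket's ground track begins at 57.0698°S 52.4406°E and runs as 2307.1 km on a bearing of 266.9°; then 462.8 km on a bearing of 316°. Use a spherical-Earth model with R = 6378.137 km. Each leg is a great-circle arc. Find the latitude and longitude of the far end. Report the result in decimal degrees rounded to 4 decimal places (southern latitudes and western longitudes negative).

latitude -49.6165°, longitude 12.3166°

Apply the spherical direct solution leg by leg, carrying full precision between legs.
Leg 1: from (-57.0698°, 52.4406°), δ = 2307.1/6378.137 = 0.361720 rad, θ = 266.9° → φ = -52.6953°, λ = 16.7746°.
Leg 2: from (-52.6953°, 16.7746°), δ = 462.8/6378.137 = 0.072560 rad, θ = 316° → φ = -49.6165°, λ = 12.3166°.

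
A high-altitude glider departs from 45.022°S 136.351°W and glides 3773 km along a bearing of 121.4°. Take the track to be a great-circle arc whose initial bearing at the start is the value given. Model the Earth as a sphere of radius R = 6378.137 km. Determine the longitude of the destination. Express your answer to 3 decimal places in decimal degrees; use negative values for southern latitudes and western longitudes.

longitude -85.042°

Central angle δ = d/R = 0.591552 rad.
With φ₁ = -45.022° = -0.785782 rad and θ = 121.4° = 2.118830 rad:
Applying the spherical law of cosines for sides, sin φ₂ = sin φ₁ cos δ + cos φ₁ sin δ cos θ = -0.792542, so φ₂ = -52.424°.
For the longitude increment, Δλ = atan2( sin θ sin δ cos φ₁, cos δ − sin φ₁ sin φ₂ ) = atan2(0.336441, 0.269449) = 51.309°.
λ₂ = λ₁ + Δλ = -85.042°.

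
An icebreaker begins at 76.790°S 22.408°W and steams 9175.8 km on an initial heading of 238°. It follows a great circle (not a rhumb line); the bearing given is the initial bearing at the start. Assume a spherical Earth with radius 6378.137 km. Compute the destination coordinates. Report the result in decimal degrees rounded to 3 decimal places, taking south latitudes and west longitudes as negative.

δ = 9175.8/6378.137 = 1.438633 rad (82.4276°).
With φ₁ = -76.790° = -1.340238 rad and θ = 238° = 4.153884 rad:
Applying the spherical law of cosines for sides, sin φ₂ = sin φ₁ cos δ + cos φ₁ sin δ cos θ = -0.248333, so φ₂ = -14.379°.
Then Δλ = atan2(-0.192107, -0.109983) = -2.090759 rad, from sin θ sin δ cos φ₁ over cos δ − sin φ₁ sin φ₂.
λ₂ = -22.408° + -119.792° = -142.200°.

latitude -14.379°, longitude -142.200°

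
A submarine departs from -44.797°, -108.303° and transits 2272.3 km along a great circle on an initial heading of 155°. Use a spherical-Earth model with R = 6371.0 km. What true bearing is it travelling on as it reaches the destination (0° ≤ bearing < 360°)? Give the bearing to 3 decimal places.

Central angle δ = d/R = 0.356663 rad.
Start latitude φ₁ = -0.781855 rad; initial bearing θ = 2.705260 rad.
sin φ₂ = sin φ₁ cos δ + cos φ₁ sin δ cos θ = (-0.704597)(0.937067) + (0.709608)(0.349149)(-0.906308) = -0.884801
φ₂ = asin(-0.884801) = -1.086066 rad = -62.227°.
For the longitude increment, Δλ = atan2( sin θ sin δ cos φ₁, cos δ − sin φ₁ sin φ₂ ) = atan2(0.104707, 0.313639) = 18.461°.
λ₂ = -108.303° + 18.461° = -89.842°.
The forward bearing on arrival equals the back-azimuth from the destination plus 180°.
Back-azimuth from P₂ (-62.227°, -89.842°) to P₁ (-44.797°, -108.303°), with Δλ' = λ₁ − λ₂ = -18.461°: atan2( sin Δλ' cos φ₁ , cos φ₂ sin φ₁ − sin φ₂ cos φ₁ cos Δλ' ) = 319.940°.
Final bearing = (319.940° + 180°) mod 360° = 139.940°.

final bearing 139.940°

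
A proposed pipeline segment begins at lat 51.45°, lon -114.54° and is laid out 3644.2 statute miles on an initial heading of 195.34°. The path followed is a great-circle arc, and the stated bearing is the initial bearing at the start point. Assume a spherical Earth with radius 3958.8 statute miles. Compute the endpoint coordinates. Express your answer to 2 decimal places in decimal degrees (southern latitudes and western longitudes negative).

Angular distance δ = d/R = 3644.2 / 3958.8 = 0.920531 rad.
With φ₁ = 51.45° = 0.897972 rad and θ = 195.34° = 3.409326 rad:
Destination latitude: φ₂ = arcsin( sin φ₁ cos δ + cos φ₁ sin δ cos θ ) = arcsin(-0.004886) = -0.28°.
For the longitude increment, Δλ = atan2( sin θ sin δ cos φ₁, cos δ − sin φ₁ sin φ₂ ) = atan2(-0.131220, 0.609218) = -12.16°.
λ₂ = λ₁ + Δλ = -126.70°.

latitude -0.28°, longitude -126.70°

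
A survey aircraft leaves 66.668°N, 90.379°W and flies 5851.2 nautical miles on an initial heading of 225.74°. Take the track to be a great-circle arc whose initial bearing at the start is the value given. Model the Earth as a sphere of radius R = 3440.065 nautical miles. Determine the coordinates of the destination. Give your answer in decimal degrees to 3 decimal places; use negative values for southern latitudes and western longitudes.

latitude -23.154°, longitude -140.943°

δ = 5851.2/3440.065 = 1.700898 rad (97.4543°).
Start latitude φ₁ = 1.163576 rad; initial bearing θ = 3.939906 rad.
Destination latitude: φ₂ = arcsin( sin φ₁ cos δ + cos φ₁ sin δ cos θ ) = arcsin(-0.393205) = -23.154°.
Δλ = atan2( sin θ sin δ cos φ₁ , cos δ − sin φ₁ sin φ₂ ) = atan2(-0.281252, 0.231316) = -0.882515 rad = -50.564°.
λ₂ = -90.379° + -50.564° = -140.943°.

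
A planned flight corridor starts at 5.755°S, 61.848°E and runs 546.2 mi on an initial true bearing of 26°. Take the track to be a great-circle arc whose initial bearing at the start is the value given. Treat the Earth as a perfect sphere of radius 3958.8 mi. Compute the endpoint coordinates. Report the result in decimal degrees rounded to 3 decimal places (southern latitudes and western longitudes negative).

Angular distance δ = d/R = 546.2 / 3958.8 = 0.137971 rad.
Start latitude φ₁ = -0.100444 rad; initial bearing θ = 0.453786 rad.
sin φ₂ = sin φ₁ cos δ + cos φ₁ sin δ cos θ = (-0.100275)(0.990497) + (0.994960)(0.137534)(0.898794) = 0.023670
φ₂ = asin(0.023670) = 0.023672 rad = 1.356°.
Δλ = atan2( sin θ sin δ cos φ₁ , cos δ − sin φ₁ sin φ₂ ) = atan2(0.059987, 0.992871) = 0.060344 rad = 3.457°.
Hence λ₂ = 61.848° + 3.457° = 65.305°.

latitude 1.356°, longitude 65.305°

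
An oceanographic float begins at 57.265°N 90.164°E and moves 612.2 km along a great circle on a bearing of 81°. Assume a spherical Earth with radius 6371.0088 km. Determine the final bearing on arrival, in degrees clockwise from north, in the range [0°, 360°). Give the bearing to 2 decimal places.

The arc subtends δ = 612.2/6371.0088 = 0.096092 rad at the centre.
Start latitude φ₁ = 0.999463 rad; initial bearing θ = 1.413717 rad.
Applying the spherical law of cosines for sides, sin φ₂ = sin φ₁ cos δ + cos φ₁ sin δ cos θ = 0.845416, so φ₂ = 57.717°.
For the longitude increment, Δλ = atan2( sin θ sin δ cos φ₁, cos δ − sin φ₁ sin φ₂ ) = atan2(0.051243, 0.284239) = 10.220°.
Hence λ₂ = 90.164° + 10.220° = 100.384°.
The forward bearing on arrival equals the back-azimuth from the destination plus 180°.
Back-azimuth from P₂ (57.72°, 100.38°) to P₁ (57.27°, 90.16°), with Δλ' = λ₁ − λ₂ = -10.22°: atan2( sin Δλ' cos φ₁ , cos φ₂ sin φ₁ − sin φ₂ cos φ₁ cos Δλ' ) = 269.62°.
Final bearing = (269.62° + 180°) mod 360° = 89.62°.

final bearing 89.62°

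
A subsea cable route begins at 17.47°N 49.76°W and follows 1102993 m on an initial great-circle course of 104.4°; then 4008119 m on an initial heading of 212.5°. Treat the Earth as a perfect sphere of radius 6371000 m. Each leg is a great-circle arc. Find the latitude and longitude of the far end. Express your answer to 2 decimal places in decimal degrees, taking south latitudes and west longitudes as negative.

Apply the spherical direct solution leg by leg, carrying full precision between legs.
Leg 1: from (17.47°, -49.76°), δ = 1102993/6371000 = 0.173127 rad, θ = 104.4° → φ = 14.76°, λ = -39.82°.
Leg 2: from (14.76°, -39.82°), δ = 4008119/6371000 = 0.629119 rad, θ = 212.5° → φ = -15.89°, λ = -59.02°.

latitude -15.89°, longitude -59.02°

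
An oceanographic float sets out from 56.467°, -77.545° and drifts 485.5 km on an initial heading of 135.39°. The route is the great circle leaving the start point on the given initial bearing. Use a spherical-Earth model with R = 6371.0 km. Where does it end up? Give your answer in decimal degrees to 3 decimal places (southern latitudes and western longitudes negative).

latitude 53.246°, longitude -72.419°

δ = 485.5/6371 = 0.076205 rad (4.3662°).
Converting: φ₁ = 0.985535 rad, θ = 2.363001 rad.
Destination latitude: φ₂ = arcsin( sin φ₁ cos δ + cos φ₁ sin δ cos θ ) = arcsin(0.801209) = 53.246°.
For the longitude increment, Δλ = atan2( sin θ sin δ cos φ₁, cos δ − sin φ₁ sin φ₂ ) = atan2(0.029535, 0.329236) = 5.126°.
Hence λ₂ = -77.545° + 5.126° = -72.419°.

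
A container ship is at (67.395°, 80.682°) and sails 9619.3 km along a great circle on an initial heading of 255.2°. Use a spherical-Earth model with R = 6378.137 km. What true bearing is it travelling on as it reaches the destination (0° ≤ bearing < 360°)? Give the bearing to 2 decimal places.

final bearing 201.83°

Central angle δ = d/R = 1.508168 rad.
With φ₁ = 67.395° = 1.176265 rad and θ = 255.2° = 4.454080 rad:
sin φ₂ = sin φ₁ cos δ + cos φ₁ sin δ cos θ = (0.923177)(0.062588) + (0.384376)(0.998039)(-0.255446) = -0.040215
φ₂ = asin(-0.040215) = -0.040226 rad = -2.305°.
Δλ = atan2( sin θ sin δ cos φ₁ , cos δ − sin φ₁ sin φ₂ ) = atan2(-0.370895, 0.099713) = -1.308161 rad = -74.952°.
λ₂ = λ₁ + Δλ = 5.730°.
The forward bearing on arrival equals the back-azimuth from the destination plus 180°.
Back-azimuth from P₂ (-2.30°, 5.73°) to P₁ (67.39°, 80.68°), with Δλ' = λ₁ − λ₂ = 74.95°: atan2( sin Δλ' cos φ₁ , cos φ₂ sin φ₁ − sin φ₂ cos φ₁ cos Δλ' ) = 21.83°.
Final bearing = (21.83° + 180°) mod 360° = 201.83°.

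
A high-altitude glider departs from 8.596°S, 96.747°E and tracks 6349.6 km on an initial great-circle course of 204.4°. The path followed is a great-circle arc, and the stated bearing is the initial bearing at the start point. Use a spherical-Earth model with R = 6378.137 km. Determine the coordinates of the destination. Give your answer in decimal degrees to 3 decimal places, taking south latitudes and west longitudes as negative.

δ = 6349.6/6378.137 = 0.995526 rad (57.0394°).
Start latitude φ₁ = -0.150029 rad; initial bearing θ = 3.567453 rad.
Applying the spherical law of cosines for sides, sin φ₂ = sin φ₁ cos δ + cos φ₁ sin δ cos θ = -0.836840, so φ₂ = -56.808°.
Δλ = atan2( sin θ sin δ cos φ₁ , cos δ − sin φ₁ sin φ₂ ) = atan2(-0.342720, 0.418982) = -0.685609 rad = -39.283°.
λ₂ = 96.747° + -39.283° = 57.464°.

latitude -56.808°, longitude 57.464°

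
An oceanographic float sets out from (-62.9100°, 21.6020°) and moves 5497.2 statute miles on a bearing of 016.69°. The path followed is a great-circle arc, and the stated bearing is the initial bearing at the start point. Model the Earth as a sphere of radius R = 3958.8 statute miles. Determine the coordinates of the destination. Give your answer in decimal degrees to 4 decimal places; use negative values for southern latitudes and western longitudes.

latitude 15.5260°, longitude 38.6478°

Central angle δ = d/R = 1.388603 rad.
Converting: φ₁ = -1.097987 rad, θ = 0.291295 rad.
Applying the spherical law of cosines for sides, sin φ₂ = sin φ₁ cos δ + cos φ₁ sin δ cos θ = 0.267676, so φ₂ = 15.5260°.
Then Δλ = atan2(0.128620, 0.419497) = 0.297506 rad, from sin θ sin δ cos φ₁ over cos δ − sin φ₁ sin φ₂.
λ₂ = λ₁ + Δλ = 38.6478°.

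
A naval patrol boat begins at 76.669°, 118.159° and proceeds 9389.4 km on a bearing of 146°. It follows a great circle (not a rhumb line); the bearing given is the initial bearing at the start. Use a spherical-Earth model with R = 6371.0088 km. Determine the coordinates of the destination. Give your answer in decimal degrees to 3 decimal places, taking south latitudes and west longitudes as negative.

Central angle δ = d/R = 1.473770 rad.
Converting: φ₁ = 1.338126 rad, θ = 2.548181 rad.
Destination latitude: φ₂ = arcsin( sin φ₁ cos δ + cos φ₁ sin δ cos θ ) = arcsin(-0.095993) = -5.508°.
For the longitude increment, Δλ = atan2( sin θ sin δ cos φ₁, cos δ − sin φ₁ sin φ₂ ) = atan2(0.128330, 0.190281) = 33.997°.
λ₂ = 118.159° + 33.997° = 152.156°.

latitude -5.508°, longitude 152.156°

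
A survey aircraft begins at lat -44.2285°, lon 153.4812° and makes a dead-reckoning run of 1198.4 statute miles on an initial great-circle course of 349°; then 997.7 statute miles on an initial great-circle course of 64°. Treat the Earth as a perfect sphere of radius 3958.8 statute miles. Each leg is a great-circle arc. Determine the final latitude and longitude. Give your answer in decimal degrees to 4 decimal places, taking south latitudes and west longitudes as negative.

latitude -20.1466°, longitude 163.6281°

Apply the spherical direct solution leg by leg, carrying full precision between legs.
Leg 1: from (-44.2285°, 153.4812°), δ = 1198.4/3958.8 = 0.302718 rad, θ = 349° → φ = -27.1364°, λ = 149.8164°.
Leg 2: from (-27.1364°, 149.8164°), δ = 997.7/3958.8 = 0.252021 rad, θ = 64° → φ = -20.1466°, λ = 163.6281°.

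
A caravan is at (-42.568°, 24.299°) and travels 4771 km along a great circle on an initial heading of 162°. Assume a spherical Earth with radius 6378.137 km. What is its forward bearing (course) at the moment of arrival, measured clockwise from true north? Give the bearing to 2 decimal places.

The arc subtends δ = 4771/6378.137 = 0.748024 rad at the centre.
With φ₁ = -42.568° = -0.742952 rad and θ = 162° = 2.827433 rad:
sin φ₂ = sin φ₁ cos δ + cos φ₁ sin δ cos θ = (-0.676465)(0.733034) + (0.736475)(0.680192)(-0.951057) = -0.972298
φ₂ = asin(-0.972298) = -1.334869 rad = -76.482°.
Then Δλ = atan2(0.154800, 0.075309) = 1.118014 rad, from sin θ sin δ cos φ₁ over cos δ − sin φ₁ sin φ₂.
λ₂ = λ₁ + Δλ = 88.356°.
The forward bearing on arrival equals the back-azimuth from the destination plus 180°.
Back-azimuth from P₂ (-76.48°, 88.36°) to P₁ (-42.57°, 24.30°), with Δλ' = λ₁ − λ₂ = -64.06°: atan2( sin Δλ' cos φ₁ , cos φ₂ sin φ₁ − sin φ₂ cos φ₁ cos Δλ' ) = 283.18°.
Final bearing = (283.18° + 180°) mod 360° = 103.18°.

final bearing 103.18°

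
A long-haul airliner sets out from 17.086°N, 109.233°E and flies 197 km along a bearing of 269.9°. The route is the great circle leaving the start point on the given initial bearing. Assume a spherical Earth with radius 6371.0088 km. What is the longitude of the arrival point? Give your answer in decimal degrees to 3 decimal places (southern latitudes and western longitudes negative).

δ = 197/6371.0088 = 0.030921 rad (1.7717°).
With φ₁ = 17.086° = 0.298207 rad and θ = 269.9° = 4.710644 rad:
sin φ₂ = sin φ₁ cos δ + cos φ₁ sin δ cos θ = (0.293807)(0.999522) + (0.955865)(0.030916)(-0.001745) = 0.293615
φ₂ = asin(0.293615) = 0.298006 rad = 17.074°.
Then Δλ = atan2(-0.029552, 0.913256) = -0.032347 rad, from sin θ sin δ cos φ₁ over cos δ − sin φ₁ sin φ₂.
λ₂ = 109.233° + -1.853° = 107.380°.

longitude 107.380°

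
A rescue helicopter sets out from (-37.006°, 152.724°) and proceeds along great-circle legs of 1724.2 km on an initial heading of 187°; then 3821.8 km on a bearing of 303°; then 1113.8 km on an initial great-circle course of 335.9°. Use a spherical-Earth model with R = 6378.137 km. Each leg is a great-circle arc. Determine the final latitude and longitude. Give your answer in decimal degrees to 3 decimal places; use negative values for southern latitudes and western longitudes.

latitude -18.586°, longitude 113.059°

Apply the spherical direct solution leg by leg, carrying full precision between legs.
Leg 1: from (-37.006°, 152.724°), δ = 1724.2/6378.137 = 0.270330 rad, θ = 187° → φ = -52.345°, λ = 149.670°.
Leg 2: from (-52.345°, 149.670°), δ = 3821.8/6378.137 = 0.599203 rad, θ = 303° → φ = -27.784°, λ = 117.351°.
Leg 3: from (-27.784°, 117.351°), δ = 1113.8/6378.137 = 0.174628 rad, θ = 335.9° → φ = -18.586°, λ = 113.059°.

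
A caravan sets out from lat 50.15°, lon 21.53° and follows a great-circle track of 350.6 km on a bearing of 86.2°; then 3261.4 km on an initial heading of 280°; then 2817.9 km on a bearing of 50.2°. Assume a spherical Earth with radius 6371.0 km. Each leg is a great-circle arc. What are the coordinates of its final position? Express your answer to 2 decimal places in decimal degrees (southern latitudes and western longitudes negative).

latitude 57.54°, longitude 19.80°

Apply the spherical direct solution leg by leg, carrying full precision between legs.
Leg 1: from (50.15°, 21.53°), δ = 350.6/6371 = 0.055031 rad, θ = 86.2° → φ = 50.26°, λ = 26.45°.
Leg 2: from (50.26°, 26.45°), δ = 3261.4/6371 = 0.511913 rad, θ = 280° → φ = 46.45°, λ = -17.98°.
Leg 3: from (46.45°, -17.98°), δ = 2817.9/6371 = 0.442301 rad, θ = 50.2° → φ = 57.54°, λ = 19.80°.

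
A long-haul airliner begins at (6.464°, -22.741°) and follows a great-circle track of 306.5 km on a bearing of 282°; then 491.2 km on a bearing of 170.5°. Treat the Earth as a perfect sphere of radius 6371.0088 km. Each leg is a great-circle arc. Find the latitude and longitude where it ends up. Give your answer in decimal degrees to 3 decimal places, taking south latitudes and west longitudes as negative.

Apply the spherical direct solution leg by leg, carrying full precision between legs.
Leg 1: from (6.464°, -22.741°), δ = 306.5/6371.0088 = 0.048109 rad, θ = 282° → φ = 7.030°, λ = -25.458°.
Leg 2: from (7.030°, -25.458°), δ = 491.2/6371.0088 = 0.077099 rad, θ = 170.5° → φ = 2.672°, λ = -24.728°.

latitude 2.672°, longitude -24.728°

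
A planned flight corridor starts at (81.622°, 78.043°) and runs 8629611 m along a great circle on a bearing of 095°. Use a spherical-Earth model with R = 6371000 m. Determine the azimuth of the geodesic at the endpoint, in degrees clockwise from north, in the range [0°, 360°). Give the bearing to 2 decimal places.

δ = 8629611/6371000 = 1.354514 rad (77.6080°).
Converting: φ₁ = 1.424573 rad, θ = 1.658063 rad.
Destination latitude: φ₂ = arcsin( sin φ₁ cos δ + cos φ₁ sin δ cos θ ) = arcsin(0.199907) = 11.531°.
Δλ = atan2( sin θ sin δ cos φ₁ , cos δ − sin φ₁ sin φ₂ ) = atan2(0.141767, 0.016826) = 1.452658 rad = 83.231°.
Hence λ₂ = 78.043° + 83.231° = 161.274°.
The forward bearing on arrival equals the back-azimuth from the destination plus 180°.
Back-azimuth from P₂ (11.53°, 161.27°) to P₁ (81.62°, 78.04°), with Δλ' = λ₁ − λ₂ = -83.23°: atan2( sin Δλ' cos φ₁ , cos φ₂ sin φ₁ − sin φ₂ cos φ₁ cos Δλ' ) = 351.48°.
Final bearing = (351.48° + 180°) mod 360° = 171.48°.

final bearing 171.48°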